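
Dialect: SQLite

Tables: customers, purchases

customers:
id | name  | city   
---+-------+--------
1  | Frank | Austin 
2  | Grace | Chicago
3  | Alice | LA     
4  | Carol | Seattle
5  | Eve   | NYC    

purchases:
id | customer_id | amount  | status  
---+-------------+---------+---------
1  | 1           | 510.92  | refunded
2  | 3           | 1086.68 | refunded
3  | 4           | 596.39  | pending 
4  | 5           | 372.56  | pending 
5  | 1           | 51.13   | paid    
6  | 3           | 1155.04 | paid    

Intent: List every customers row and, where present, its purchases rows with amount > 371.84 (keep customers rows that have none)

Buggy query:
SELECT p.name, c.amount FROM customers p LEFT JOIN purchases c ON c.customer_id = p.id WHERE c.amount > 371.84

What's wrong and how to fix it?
Bug: A WHERE condition on the right-hand table after LEFT JOIN drops unmatched parents

Fix: Move the right-table condition into the ON clause so unmatched parents are kept

Corrected query:
SELECT p.name, c.amount FROM customers p LEFT JOIN purchases c ON c.customer_id = p.id AND c.amount > 371.84

Result:
name  | amount 
------+--------
Frank | 510.92 
Grace | NULL   
Alice | 1086.68
Alice | 1155.04
Carol | 596.39 
Eve   | 372.56 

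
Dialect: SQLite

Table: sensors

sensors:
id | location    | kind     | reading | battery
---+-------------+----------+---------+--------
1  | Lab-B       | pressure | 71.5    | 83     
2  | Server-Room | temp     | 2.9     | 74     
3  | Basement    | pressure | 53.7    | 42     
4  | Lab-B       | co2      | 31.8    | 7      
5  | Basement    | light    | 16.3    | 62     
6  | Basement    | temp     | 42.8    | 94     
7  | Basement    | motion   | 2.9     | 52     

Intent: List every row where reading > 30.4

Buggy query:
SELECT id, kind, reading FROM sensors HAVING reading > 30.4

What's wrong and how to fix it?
Bug: HAVING filters the output of aggregation, but this query has no GROUP BY and no aggregate functions, so SQLite rejects it (HAVING clause on a non-aggregate query); the condition here is per row

Fix: Use WHERE for row-level filtering

Corrected query:
SELECT id, kind, reading FROM sensors WHERE reading > 30.4

Result:
id | kind     | reading
---+----------+--------
1  | pressure | 71.5   
3  | pressure | 53.7   
4  | co2      | 31.8   
6  | temp     | 42.8   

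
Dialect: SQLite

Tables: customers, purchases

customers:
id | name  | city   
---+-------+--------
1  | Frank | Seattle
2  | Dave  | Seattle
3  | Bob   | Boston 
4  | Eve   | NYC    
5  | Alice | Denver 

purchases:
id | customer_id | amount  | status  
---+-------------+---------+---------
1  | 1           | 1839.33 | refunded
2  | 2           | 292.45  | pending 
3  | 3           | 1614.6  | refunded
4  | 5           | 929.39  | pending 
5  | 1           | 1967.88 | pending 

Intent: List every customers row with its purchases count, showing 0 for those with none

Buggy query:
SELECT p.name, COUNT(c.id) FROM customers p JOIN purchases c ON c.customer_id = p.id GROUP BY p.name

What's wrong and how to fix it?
Bug: INNER JOIN drops customers rows that have no matching purchases rows

Fix: Use LEFT JOIN so parents without children still appear (COUNT(c.id) gives 0)

Corrected query:
SELECT p.name, COUNT(c.id) FROM customers p LEFT JOIN purchases c ON c.customer_id = p.id GROUP BY p.name

Result:
name  | COUNT(c.id)
------+------------
Alice | 1          
Bob   | 1          
Dave  | 1          
Eve   | 0          
Frank | 2          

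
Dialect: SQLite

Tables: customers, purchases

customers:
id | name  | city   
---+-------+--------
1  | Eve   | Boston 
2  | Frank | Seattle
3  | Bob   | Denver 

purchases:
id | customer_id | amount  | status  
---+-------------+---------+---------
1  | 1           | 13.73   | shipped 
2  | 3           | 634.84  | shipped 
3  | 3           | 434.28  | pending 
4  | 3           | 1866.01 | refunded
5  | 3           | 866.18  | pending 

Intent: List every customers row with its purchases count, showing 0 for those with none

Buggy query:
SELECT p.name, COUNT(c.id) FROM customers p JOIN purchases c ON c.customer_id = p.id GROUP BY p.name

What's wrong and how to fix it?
Bug: An inner join excludes parents with zero children

Fix: Use LEFT JOIN so parents without children still appear (COUNT(c.id) gives 0)

Corrected query:
SELECT p.name, COUNT(c.id) FROM customers p LEFT JOIN purchases c ON c.customer_id = p.id GROUP BY p.name

Result:
name  | COUNT(c.id)
------+------------
Bob   | 4          
Eve   | 1          
Frank | 0          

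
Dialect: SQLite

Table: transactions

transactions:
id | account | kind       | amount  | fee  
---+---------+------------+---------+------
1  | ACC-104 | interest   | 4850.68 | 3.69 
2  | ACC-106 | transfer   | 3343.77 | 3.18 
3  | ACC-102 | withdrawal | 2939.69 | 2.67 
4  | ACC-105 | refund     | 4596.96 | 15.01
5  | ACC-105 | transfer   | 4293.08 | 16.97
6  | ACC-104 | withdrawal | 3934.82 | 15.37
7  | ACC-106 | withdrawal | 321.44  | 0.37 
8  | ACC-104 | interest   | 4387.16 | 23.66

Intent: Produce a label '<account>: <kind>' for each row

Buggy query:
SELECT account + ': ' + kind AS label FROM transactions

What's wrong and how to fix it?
Bug: SQLite uses || for string concatenation; + coerces text to numbers (yielding 0)

Fix: Replace + with || to concatenate text

Corrected query:
SELECT account || ': ' || kind AS label FROM transactions

Result:
label              
-------------------
ACC-104: interest  
ACC-106: transfer  
ACC-102: withdrawal
ACC-105: refund    
ACC-105: transfer  
ACC-104: withdrawal
ACC-106: withdrawal
ACC-104: interest  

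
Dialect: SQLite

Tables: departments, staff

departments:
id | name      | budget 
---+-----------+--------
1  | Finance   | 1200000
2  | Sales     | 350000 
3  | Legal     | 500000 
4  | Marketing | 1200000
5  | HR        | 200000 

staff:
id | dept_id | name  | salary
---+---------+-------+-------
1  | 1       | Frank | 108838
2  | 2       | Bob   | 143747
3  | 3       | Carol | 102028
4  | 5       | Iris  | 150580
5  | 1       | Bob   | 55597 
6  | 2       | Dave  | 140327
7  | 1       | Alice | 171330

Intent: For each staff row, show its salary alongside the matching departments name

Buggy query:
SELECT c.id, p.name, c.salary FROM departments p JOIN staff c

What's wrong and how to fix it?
Bug: Missing join condition: each staff row is matched to all departments rows instead of just its own

Fix: Specify the join condition linking the foreign key to the parent id

Corrected query:
SELECT c.id, p.name, c.salary FROM departments p JOIN staff c ON c.dept_id = p.id

Result:
id | name    | salary
---+---------+-------
1  | Finance | 108838
2  | Sales   | 143747
3  | Legal   | 102028
4  | HR      | 150580
5  | Finance | 55597 
6  | Sales   | 140327
7  | Finance | 171330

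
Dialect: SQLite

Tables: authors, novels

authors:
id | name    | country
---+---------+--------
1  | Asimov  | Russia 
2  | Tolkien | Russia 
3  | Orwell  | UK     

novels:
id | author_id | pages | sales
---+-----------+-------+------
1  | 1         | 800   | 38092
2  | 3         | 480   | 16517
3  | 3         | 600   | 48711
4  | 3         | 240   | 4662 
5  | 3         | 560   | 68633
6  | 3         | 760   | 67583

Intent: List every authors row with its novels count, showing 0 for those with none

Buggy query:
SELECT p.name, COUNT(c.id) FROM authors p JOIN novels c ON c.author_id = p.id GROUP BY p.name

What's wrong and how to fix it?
Bug: INNER JOIN drops authors rows that have no matching novels rows

Fix: Switch to LEFT JOIN to retain unmatched parent rows

Corrected query:
SELECT p.name, COUNT(c.id) FROM authors p LEFT JOIN novels c ON c.author_id = p.id GROUP BY p.name

Result:
name    | COUNT(c.id)
--------+------------
Asimov  | 1          
Orwell  | 5          
Tolkien | 0          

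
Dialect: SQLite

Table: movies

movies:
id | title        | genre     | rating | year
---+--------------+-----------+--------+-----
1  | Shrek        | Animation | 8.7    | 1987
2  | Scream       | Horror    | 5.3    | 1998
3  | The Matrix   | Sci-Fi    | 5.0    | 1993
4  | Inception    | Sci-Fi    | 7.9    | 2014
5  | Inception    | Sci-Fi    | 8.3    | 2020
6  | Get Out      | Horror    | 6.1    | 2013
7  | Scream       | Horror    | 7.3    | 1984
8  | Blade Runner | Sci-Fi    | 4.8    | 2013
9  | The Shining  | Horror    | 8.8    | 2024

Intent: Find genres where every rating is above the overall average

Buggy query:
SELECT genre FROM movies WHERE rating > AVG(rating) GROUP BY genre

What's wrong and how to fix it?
Bug: AVG() is an aggregate; it can't sit directly in WHERE

Fix: Use a subquery for AVG and a HAVING MIN(...) filter so the condition holds for every row in the group

Corrected query:
SELECT genre FROM movies GROUP BY genre HAVING MIN(rating) > (SELECT AVG(rating) FROM movies)

Result:
genre    
---------
Animation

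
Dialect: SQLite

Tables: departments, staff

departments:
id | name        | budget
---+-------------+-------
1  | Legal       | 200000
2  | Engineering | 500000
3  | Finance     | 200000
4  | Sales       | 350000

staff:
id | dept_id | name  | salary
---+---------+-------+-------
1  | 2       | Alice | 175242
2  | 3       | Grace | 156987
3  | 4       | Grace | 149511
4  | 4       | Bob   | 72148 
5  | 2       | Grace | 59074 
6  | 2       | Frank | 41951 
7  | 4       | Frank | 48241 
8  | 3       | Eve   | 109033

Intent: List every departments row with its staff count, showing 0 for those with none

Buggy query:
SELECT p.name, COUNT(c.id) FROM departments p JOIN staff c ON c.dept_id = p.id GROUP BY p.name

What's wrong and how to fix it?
Bug: INNER JOIN drops departments rows that have no matching staff rows

Fix: Switch to LEFT JOIN to retain unmatched parent rows

Corrected query:
SELECT p.name, COUNT(c.id) FROM departments p LEFT JOIN staff c ON c.dept_id = p.id GROUP BY p.name

Result:
name        | COUNT(c.id)
------------+------------
Engineering | 3          
Finance     | 2          
Legal       | 0          
Sales       | 3          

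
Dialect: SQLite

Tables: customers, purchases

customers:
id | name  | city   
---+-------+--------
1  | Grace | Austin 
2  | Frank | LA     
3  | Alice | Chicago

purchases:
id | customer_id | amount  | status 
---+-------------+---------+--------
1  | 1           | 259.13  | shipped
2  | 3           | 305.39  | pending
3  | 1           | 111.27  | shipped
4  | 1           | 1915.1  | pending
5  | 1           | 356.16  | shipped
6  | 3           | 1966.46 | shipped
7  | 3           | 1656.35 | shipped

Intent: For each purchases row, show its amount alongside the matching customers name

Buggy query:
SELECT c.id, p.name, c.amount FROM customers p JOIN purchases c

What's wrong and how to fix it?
Bug: Missing join condition: each purchases row is matched to all customers rows instead of just its own

Fix: Specify the join condition linking the foreign key to the parent id

Corrected query:
SELECT c.id, p.name, c.amount FROM customers p JOIN purchases c ON c.customer_id = p.id

Result:
id | name  | amount 
---+-------+--------
1  | Grace | 259.13 
2  | Alice | 305.39 
3  | Grace | 111.27 
4  | Grace | 1915.1 
5  | Grace | 356.16 
6  | Alice | 1966.46
7  | Alice | 1656.35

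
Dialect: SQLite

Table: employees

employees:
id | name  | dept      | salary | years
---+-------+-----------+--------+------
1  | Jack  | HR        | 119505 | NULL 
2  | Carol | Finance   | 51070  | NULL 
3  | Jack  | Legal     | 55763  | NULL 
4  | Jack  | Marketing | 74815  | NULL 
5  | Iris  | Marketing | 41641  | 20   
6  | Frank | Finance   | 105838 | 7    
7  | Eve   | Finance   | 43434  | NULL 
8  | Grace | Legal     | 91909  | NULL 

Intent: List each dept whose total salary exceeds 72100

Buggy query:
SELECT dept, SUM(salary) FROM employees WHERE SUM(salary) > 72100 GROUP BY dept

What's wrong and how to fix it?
Bug: Aggregate functions cannot appear in a WHERE clause

Fix: Move the aggregate condition to a HAVING clause

Corrected query:
SELECT dept, SUM(salary) FROM employees GROUP BY dept HAVING SUM(salary) > 72100

Result:
dept      | SUM(salary)
----------+------------
Finance   | 200342     
HR        | 119505     
Legal     | 147672     
Marketing | 116456     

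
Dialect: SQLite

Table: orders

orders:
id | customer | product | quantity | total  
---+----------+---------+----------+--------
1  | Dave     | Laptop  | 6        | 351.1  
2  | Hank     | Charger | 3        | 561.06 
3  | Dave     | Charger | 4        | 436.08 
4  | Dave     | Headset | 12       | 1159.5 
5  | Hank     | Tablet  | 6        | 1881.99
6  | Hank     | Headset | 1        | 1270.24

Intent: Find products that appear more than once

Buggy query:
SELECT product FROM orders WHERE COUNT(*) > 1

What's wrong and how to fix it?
Bug: COUNT(*) is an aggregate and cannot be used in WHERE

Fix: Group first, then use HAVING for the count condition

Corrected query:
SELECT product FROM orders GROUP BY product HAVING COUNT(*) > 1

Result:
product
-------
Charger
Headset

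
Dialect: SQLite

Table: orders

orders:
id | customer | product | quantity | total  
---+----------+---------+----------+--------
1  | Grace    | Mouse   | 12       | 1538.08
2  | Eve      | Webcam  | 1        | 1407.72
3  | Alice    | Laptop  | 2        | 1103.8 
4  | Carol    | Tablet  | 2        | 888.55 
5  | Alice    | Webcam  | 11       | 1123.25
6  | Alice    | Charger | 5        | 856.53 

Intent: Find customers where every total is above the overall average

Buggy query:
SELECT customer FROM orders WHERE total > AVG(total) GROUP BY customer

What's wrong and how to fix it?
Bug: AVG() is an aggregate; it can't sit directly in WHERE

Fix: Use a subquery for AVG and a HAVING MIN(...) filter so the condition holds for every row in the group

Corrected query:
SELECT customer FROM orders GROUP BY customer HAVING MIN(total) > (SELECT AVG(total) FROM orders)

Result:
customer
--------
Eve     
Grace   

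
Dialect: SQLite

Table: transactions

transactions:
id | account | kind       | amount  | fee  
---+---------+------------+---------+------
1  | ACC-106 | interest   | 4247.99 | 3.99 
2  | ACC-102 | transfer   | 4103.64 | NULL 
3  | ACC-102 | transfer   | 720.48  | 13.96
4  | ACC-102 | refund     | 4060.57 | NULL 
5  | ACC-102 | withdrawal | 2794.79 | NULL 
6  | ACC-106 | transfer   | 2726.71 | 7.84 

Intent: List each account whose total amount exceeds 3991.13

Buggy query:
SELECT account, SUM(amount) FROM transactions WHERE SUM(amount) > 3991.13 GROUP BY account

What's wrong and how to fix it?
Bug: SUM(amount) is an aggregate, but WHERE filters rows before aggregation

Fix: Use HAVING (which filters groups after aggregation) instead of WHERE

Corrected query:
SELECT account, SUM(amount) FROM transactions GROUP BY account HAVING SUM(amount) > 3991.13

Result:
account | SUM(amount)
--------+------------
ACC-102 | 11679.48   
ACC-106 | 6974.7     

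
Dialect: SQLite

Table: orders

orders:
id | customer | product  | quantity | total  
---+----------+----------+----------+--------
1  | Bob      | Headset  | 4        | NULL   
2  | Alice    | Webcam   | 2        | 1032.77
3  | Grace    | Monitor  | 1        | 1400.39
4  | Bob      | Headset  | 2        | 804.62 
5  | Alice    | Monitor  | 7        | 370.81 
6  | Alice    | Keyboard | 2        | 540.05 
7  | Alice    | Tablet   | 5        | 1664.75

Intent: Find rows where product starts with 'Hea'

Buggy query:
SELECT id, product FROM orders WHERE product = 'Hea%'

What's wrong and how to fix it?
Bug: '=' compares the literal string including the % character; pattern matching needs LIKE

Fix: Replace '=' with LIKE so 'Hea%' is treated as a pattern

Corrected query:
SELECT id, product FROM orders WHERE product LIKE 'Hea%'

Result:
id | product
---+--------
1  | Headset
4  | Headset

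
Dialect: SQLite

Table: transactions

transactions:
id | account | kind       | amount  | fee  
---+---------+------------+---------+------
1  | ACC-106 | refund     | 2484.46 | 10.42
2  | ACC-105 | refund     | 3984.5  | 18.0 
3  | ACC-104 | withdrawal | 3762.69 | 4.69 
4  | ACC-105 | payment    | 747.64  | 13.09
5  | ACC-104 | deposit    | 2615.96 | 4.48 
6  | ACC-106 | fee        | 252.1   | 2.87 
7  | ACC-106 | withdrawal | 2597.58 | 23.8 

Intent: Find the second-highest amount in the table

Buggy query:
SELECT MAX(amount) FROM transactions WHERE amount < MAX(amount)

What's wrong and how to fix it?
Bug: MAX(amount) on the right of the comparison is an aggregate-in-WHERE error

Fix: Compute the overall MAX in a subquery, then take MAX of rows below it

Corrected query:
SELECT MAX(amount) FROM transactions WHERE amount < (SELECT MAX(amount) FROM transactions)

Result:
MAX(amount)
-----------
3762.69    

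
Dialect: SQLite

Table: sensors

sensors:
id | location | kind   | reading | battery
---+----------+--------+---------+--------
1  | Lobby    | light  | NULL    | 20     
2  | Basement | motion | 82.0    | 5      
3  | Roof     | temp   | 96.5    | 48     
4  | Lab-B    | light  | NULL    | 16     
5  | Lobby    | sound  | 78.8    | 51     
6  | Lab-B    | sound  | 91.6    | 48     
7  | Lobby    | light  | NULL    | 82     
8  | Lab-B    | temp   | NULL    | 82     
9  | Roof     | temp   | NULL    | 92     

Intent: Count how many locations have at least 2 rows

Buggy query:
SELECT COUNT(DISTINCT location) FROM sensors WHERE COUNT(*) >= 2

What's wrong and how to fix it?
Bug: COUNT(*) cannot appear in WHERE; the per-group count doesn't exist yet

Fix: Use a subquery that GROUPs and filters with HAVING, then count its rows

Corrected query:
SELECT COUNT(*) FROM (SELECT location FROM sensors GROUP BY location HAVING COUNT(*) >= 2)

Result:
COUNT(*)
--------
3       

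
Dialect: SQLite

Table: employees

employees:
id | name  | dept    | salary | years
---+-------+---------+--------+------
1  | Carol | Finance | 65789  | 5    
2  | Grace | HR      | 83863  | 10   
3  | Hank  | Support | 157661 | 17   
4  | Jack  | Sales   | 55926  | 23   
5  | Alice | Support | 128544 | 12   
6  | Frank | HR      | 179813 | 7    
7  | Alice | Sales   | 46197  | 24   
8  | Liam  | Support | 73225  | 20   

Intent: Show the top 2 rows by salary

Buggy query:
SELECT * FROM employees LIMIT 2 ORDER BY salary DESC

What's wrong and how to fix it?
Bug: LIMIT must come after ORDER BY

Fix: Sort with ORDER BY, then apply LIMIT

Corrected query:
SELECT * FROM employees ORDER BY salary DESC LIMIT 2

Result:
id | name  | dept    | salary | years
---+-------+---------+--------+------
6  | Frank | HR      | 179813 | 7    
3  | Hank  | Support | 157661 | 17   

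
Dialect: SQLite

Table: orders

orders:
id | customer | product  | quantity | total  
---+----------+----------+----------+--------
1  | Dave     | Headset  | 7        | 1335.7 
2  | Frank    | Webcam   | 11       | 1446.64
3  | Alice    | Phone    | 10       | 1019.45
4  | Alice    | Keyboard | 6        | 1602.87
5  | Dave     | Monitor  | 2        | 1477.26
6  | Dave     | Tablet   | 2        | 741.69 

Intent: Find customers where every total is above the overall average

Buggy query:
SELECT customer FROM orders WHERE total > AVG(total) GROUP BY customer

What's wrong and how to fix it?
Bug: AVG() is an aggregate; it can't sit directly in WHERE

Fix: Compute the overall average in a scalar subquery and compare each group's MIN against it in HAVING

Corrected query:
SELECT customer FROM orders GROUP BY customer HAVING MIN(total) > (SELECT AVG(total) FROM orders)

Result:
customer
--------
Frank   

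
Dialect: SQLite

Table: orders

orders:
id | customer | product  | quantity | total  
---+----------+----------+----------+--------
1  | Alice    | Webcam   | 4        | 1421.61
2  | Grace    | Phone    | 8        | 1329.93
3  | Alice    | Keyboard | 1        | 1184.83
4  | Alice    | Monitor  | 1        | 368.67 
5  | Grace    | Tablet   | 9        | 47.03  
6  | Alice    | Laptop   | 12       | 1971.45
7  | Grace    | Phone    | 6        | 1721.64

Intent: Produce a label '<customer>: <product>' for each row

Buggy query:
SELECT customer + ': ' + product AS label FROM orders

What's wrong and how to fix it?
Bug: SQLite uses || for string concatenation; + coerces text to numbers (yielding 0)

Fix: Use the || operator for string concatenation

Corrected query:
SELECT customer || ': ' || product AS label FROM orders

Result:
label          
---------------
Alice: Webcam  
Grace: Phone   
Alice: Keyboard
Alice: Monitor 
Grace: Tablet  
Alice: Laptop  
Grace: Phone   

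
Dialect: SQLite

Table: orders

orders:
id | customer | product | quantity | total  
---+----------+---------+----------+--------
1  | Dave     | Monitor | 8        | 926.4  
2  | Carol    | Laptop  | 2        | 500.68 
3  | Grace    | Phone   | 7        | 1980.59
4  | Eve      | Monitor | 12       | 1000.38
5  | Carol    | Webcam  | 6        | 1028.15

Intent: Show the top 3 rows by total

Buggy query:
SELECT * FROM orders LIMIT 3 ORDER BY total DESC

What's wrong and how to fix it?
Bug: ORDER BY cannot follow LIMIT; LIMIT is the final clause

Fix: Swap the clauses: ORDER BY first, then LIMIT

Corrected query:
SELECT * FROM orders ORDER BY total DESC LIMIT 3

Result:
id | customer | product | quantity | total  
---+----------+---------+----------+--------
3  | Grace    | Phone   | 7        | 1980.59
5  | Carol    | Webcam  | 6        | 1028.15
4  | Eve      | Monitor | 12       | 1000.38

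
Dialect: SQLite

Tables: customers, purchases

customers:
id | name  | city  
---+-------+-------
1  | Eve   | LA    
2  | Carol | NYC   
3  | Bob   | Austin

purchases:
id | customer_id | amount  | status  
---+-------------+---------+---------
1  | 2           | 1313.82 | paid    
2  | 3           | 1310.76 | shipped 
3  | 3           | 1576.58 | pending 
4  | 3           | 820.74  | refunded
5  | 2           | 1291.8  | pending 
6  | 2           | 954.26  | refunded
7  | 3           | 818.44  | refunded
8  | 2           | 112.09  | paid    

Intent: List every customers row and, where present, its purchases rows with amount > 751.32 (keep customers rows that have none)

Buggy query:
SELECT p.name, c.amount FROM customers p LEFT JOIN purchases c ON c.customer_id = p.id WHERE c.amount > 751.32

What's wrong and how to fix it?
Bug: Filtering c.amount in WHERE discards the NULL rows produced by LEFT JOIN, turning it into an inner join

Fix: Put 'c.amount > 751.32' in the JOIN's ON clause instead of WHERE

Corrected query:
SELECT p.name, c.amount FROM customers p LEFT JOIN purchases c ON c.customer_id = p.id AND c.amount > 751.32

Result:
name  | amount 
------+--------
Eve   | NULL   
Carol | 954.26 
Carol | 1291.8 
Carol | 1313.82
Bob   | 818.44 
Bob   | 820.74 
Bob   | 1310.76
Bob   | 1576.58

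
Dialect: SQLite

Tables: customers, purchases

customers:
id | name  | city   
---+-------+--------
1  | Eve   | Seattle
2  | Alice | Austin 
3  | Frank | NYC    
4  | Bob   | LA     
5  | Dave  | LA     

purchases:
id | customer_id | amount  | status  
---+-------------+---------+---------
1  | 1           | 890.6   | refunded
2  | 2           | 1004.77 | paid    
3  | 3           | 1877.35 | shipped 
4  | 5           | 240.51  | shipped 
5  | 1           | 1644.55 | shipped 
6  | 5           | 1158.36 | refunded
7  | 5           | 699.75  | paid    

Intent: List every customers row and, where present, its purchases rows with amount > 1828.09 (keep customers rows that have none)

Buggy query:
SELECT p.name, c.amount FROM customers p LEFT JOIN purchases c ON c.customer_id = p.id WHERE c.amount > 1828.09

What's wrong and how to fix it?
Bug: Filtering c.amount in WHERE discards the NULL rows produced by LEFT JOIN, turning it into an inner join

Fix: Move the right-table condition into the ON clause so unmatched parents are kept

Corrected query:
SELECT p.name, c.amount FROM customers p LEFT JOIN purchases c ON c.customer_id = p.id AND c.amount > 1828.09

Result:
name  | amount 
------+--------
Eve   | NULL   
Alice | NULL   
Frank | 1877.35
Bob   | NULL   
Dave  | NULL   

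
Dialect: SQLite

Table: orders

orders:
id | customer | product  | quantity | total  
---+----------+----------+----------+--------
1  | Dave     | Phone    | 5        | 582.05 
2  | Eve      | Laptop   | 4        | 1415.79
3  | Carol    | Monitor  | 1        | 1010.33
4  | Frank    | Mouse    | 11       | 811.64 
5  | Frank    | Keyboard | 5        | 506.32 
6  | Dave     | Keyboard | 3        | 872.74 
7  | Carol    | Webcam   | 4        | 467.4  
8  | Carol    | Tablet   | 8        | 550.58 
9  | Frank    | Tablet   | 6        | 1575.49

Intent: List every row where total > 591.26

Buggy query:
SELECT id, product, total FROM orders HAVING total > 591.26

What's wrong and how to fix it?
Bug: This is a non-aggregate query (no GROUP BY, no aggregates), so in SQLite the HAVING clause is invalid here; a row-level condition belongs in WHERE

Fix: Use WHERE for row-level filtering

Corrected query:
SELECT id, product, total FROM orders WHERE total > 591.26

Result:
id | product  | total  
---+----------+--------
2  | Laptop   | 1415.79
3  | Monitor  | 1010.33
4  | Mouse    | 811.64 
6  | Keyboard | 872.74 
9  | Tablet   | 1575.49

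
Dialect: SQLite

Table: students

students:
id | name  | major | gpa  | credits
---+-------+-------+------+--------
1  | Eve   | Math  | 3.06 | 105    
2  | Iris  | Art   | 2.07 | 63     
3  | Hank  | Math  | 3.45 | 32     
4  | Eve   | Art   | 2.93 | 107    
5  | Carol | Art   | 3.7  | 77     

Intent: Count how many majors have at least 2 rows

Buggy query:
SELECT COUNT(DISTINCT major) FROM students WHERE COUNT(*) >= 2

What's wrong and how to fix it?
Bug: COUNT(*) cannot appear in WHERE; the per-group count doesn't exist yet

Fix: Group first with HAVING COUNT(*) >= 2, then COUNT the resulting groups

Corrected query:
SELECT COUNT(*) FROM (SELECT major FROM students GROUP BY major HAVING COUNT(*) >= 2)

Result:
COUNT(*)
--------
2       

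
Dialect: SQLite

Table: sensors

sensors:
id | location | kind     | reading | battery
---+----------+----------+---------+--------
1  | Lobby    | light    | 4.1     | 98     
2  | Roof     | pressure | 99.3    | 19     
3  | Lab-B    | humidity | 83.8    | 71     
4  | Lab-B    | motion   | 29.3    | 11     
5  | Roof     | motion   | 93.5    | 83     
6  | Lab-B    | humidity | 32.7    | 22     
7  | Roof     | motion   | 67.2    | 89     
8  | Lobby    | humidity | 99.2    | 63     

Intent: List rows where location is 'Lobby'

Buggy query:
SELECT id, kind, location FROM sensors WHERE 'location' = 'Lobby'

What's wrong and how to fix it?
Bug: 'location' in single quotes is a string literal, not the column; the comparison is literal-vs-literal and never true

Fix: Remove the quotes around the column name (or use double quotes for an identifier)

Corrected query:
SELECT id, kind, location FROM sensors WHERE location = 'Lobby'

Result:
id | kind     | location
---+----------+---------
1  | light    | Lobby   
8  | humidity | Lobby   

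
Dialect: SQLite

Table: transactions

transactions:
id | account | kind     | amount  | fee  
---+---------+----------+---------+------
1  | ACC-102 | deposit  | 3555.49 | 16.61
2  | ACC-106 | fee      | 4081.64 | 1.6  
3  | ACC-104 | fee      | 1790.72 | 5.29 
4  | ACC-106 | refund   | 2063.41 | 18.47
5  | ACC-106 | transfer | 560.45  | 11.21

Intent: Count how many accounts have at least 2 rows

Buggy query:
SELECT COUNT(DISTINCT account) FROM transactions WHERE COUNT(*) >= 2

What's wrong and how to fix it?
Bug: COUNT(*) cannot appear in WHERE; the per-group count doesn't exist yet

Fix: Use a subquery that GROUPs and filters with HAVING, then count its rows

Corrected query:
SELECT COUNT(*) FROM (SELECT account FROM transactions GROUP BY account HAVING COUNT(*) >= 2)

Result:
COUNT(*)
--------
1       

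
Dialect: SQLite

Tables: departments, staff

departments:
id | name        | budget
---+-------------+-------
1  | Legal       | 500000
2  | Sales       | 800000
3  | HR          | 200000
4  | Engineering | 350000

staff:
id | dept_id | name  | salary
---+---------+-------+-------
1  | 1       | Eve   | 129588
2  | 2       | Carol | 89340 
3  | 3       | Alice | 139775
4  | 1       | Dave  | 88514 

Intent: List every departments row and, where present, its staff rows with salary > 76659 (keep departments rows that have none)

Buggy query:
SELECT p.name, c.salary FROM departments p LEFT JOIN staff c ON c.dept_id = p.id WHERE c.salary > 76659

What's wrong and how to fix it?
Bug: Filtering c.salary in WHERE discards the NULL rows produced by LEFT JOIN, turning it into an inner join

Fix: Move the right-table condition into the ON clause so unmatched parents are kept

Corrected query:
SELECT p.name, c.salary FROM departments p LEFT JOIN staff c ON c.dept_id = p.id AND c.salary > 76659

Result:
name        | salary
------------+-------
Legal       | 88514 
Legal       | 129588
Sales       | 89340 
HR          | 139775
Engineering | NULL  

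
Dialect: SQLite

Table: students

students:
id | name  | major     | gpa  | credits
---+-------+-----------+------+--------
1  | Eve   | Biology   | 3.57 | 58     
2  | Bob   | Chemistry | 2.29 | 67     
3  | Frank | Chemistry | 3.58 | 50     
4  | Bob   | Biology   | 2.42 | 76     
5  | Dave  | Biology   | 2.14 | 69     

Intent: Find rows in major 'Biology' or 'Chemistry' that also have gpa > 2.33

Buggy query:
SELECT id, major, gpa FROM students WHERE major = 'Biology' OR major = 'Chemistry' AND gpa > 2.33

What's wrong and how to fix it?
Bug: AND binds tighter than OR, so this parses as major = 'Biology' OR (major = 'Chemistry' AND gpa > 2.33)

Fix: Group the OR with parentheses (or use IN), then AND the threshold

Corrected query:
SELECT id, major, gpa FROM students WHERE (major = 'Biology' OR major = 'Chemistry') AND gpa > 2.33

Result:
id | major     | gpa 
---+-----------+-----
1  | Biology   | 3.57
3  | Chemistry | 3.58
4  | Biology   | 2.42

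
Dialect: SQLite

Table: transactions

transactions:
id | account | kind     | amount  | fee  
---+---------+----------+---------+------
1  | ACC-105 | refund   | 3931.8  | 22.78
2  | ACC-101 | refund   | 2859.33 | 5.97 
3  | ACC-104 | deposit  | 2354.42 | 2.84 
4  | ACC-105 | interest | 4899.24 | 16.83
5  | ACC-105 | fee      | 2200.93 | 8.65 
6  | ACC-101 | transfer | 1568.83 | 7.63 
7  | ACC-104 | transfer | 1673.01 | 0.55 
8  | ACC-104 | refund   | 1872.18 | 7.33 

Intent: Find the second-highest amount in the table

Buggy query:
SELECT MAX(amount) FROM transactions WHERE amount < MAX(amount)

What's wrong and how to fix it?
Bug: The inner MAX is an aggregate inside WHERE, which is not allowed

Fix: Put the inner MAX in a scalar subquery

Corrected query:
SELECT MAX(amount) FROM transactions WHERE amount < (SELECT MAX(amount) FROM transactions)

Result:
MAX(amount)
-----------
3931.8     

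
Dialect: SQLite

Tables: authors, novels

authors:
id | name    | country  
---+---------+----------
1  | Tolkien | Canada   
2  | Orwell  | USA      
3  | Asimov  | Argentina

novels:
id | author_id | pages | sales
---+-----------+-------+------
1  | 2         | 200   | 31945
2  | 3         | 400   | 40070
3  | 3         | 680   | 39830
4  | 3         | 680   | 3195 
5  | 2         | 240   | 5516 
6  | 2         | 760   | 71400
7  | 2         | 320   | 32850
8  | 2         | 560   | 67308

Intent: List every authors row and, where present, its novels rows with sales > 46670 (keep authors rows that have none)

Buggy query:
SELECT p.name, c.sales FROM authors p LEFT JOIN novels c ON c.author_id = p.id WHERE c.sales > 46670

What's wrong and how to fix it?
Bug: Filtering c.sales in WHERE discards the NULL rows produced by LEFT JOIN, turning it into an inner join

Fix: Put 'c.sales > 46670' in the JOIN's ON clause instead of WHERE

Corrected query:
SELECT p.name, c.sales FROM authors p LEFT JOIN novels c ON c.author_id = p.id AND c.sales > 46670

Result:
name    | sales
--------+------
Tolkien | NULL 
Orwell  | 67308
Orwell  | 71400
Asimov  | NULL 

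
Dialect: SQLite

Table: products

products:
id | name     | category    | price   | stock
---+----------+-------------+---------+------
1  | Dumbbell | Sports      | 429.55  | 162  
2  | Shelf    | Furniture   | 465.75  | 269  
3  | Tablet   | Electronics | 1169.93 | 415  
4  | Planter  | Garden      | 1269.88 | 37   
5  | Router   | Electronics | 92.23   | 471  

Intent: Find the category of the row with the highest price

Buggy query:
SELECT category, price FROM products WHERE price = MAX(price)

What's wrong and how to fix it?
Bug: WHERE is evaluated per row; an aggregate over the whole table isn't defined there

Fix: Wrap MAX in a scalar subquery so WHERE compares against a single value

Corrected query:
SELECT category, price FROM products WHERE price = (SELECT MAX(price) FROM products)

Result:
category | price  
---------+--------
Garden   | 1269.88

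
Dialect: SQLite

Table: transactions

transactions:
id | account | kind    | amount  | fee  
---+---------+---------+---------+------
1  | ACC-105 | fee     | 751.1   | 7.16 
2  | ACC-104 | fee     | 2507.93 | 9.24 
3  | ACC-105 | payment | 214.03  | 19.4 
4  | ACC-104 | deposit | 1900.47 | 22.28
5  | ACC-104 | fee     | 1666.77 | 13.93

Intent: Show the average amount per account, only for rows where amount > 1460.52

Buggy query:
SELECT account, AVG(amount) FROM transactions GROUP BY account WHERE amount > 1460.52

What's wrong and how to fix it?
Bug: WHERE cannot follow GROUP BY

Fix: Place WHERE between FROM and GROUP BY

Corrected query:
SELECT account, AVG(amount) FROM transactions WHERE amount > 1460.52 GROUP BY account

Result:
account | AVG(amount)
--------+------------
ACC-104 | 2025.056667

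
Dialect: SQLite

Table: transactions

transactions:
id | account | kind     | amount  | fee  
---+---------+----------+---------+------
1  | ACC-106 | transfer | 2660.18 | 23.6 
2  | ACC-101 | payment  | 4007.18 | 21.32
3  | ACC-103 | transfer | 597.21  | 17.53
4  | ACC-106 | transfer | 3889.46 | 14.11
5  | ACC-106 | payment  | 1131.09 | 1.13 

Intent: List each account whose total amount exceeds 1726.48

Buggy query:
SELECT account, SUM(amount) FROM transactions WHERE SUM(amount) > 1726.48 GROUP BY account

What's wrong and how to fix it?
Bug: SUM(amount) is an aggregate, but WHERE filters rows before aggregation

Fix: Move the aggregate condition to a HAVING clause

Corrected query:
SELECT account, SUM(amount) FROM transactions GROUP BY account HAVING SUM(amount) > 1726.48

Result:
account | SUM(amount)
--------+------------
ACC-101 | 4007.18    
ACC-106 | 7680.73    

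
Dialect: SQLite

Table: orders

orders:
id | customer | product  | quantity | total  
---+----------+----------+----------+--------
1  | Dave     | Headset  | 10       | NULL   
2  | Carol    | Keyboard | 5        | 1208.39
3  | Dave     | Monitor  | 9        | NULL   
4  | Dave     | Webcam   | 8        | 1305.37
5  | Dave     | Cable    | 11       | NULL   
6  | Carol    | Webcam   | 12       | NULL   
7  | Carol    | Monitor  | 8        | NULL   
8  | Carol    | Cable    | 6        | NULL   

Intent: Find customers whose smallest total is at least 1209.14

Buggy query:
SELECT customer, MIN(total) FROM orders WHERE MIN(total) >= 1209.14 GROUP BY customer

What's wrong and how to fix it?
Bug: MIN() in WHERE is a misuse of aggregate

Fix: Use HAVING for the per-group MIN condition

Corrected query:
SELECT customer, MIN(total) FROM orders GROUP BY customer HAVING MIN(total) >= 1209.14

Result:
customer | MIN(total)
---------+-----------
Dave     | 1305.37   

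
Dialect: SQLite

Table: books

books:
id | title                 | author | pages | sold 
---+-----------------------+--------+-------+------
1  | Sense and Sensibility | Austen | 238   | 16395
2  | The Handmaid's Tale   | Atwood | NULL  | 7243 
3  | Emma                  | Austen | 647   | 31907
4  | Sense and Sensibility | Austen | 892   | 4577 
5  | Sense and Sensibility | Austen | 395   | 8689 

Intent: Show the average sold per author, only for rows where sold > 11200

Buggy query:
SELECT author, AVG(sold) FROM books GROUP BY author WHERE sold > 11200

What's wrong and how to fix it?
Bug: Row-level WHERE must come before GROUP BY in the clause order

Fix: Move the WHERE clause before GROUP BY

Corrected query:
SELECT author, AVG(sold) FROM books WHERE sold > 11200 GROUP BY author

Result:
author | AVG(sold)
-------+----------
Austen | 24151    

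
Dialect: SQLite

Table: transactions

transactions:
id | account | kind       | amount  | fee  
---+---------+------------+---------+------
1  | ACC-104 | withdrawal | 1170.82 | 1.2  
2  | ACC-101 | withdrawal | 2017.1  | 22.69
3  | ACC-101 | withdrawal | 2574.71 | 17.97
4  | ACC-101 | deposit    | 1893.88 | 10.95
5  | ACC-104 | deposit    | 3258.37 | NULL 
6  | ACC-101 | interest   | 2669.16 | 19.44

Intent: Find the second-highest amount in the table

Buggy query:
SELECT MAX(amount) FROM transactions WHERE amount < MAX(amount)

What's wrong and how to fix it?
Bug: The inner MAX is an aggregate inside WHERE, which is not allowed

Fix: Compute the overall MAX in a subquery, then take MAX of rows below it

Corrected query:
SELECT MAX(amount) FROM transactions WHERE amount < (SELECT MAX(amount) FROM transactions)

Result:
MAX(amount)
-----------
2669.16    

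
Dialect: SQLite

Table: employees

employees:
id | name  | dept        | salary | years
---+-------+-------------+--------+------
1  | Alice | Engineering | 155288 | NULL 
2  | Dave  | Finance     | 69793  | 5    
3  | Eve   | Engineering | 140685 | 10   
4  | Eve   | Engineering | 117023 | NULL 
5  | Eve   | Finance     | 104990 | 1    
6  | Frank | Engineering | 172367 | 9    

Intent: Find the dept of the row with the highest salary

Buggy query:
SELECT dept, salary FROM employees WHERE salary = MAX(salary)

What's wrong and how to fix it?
Bug: WHERE is evaluated per row; an aggregate over the whole table isn't defined there

Fix: Use a subquery: WHERE salary = (SELECT MAX(salary) FROM employees)

Corrected query:
SELECT dept, salary FROM employees WHERE salary = (SELECT MAX(salary) FROM employees)

Result:
dept        | salary
------------+-------
Engineering | 172367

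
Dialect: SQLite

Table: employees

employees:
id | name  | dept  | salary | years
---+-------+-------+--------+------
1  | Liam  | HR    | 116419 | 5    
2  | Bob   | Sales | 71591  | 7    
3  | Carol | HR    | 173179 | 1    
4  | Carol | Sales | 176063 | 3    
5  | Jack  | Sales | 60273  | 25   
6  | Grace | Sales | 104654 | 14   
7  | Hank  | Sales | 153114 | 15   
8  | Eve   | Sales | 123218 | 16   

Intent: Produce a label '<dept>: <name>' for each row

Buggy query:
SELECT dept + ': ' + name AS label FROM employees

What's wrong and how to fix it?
Bug: '+' is numeric addition; on text columns SQLite converts them to 0 instead of concatenating

Fix: Use the || operator for string concatenation

Corrected query:
SELECT dept || ': ' || name AS label FROM employees

Result:
label       
------------
HR: Liam    
Sales: Bob  
HR: Carol   
Sales: Carol
Sales: Jack 
Sales: Grace
Sales: Hank 
Sales: Eve  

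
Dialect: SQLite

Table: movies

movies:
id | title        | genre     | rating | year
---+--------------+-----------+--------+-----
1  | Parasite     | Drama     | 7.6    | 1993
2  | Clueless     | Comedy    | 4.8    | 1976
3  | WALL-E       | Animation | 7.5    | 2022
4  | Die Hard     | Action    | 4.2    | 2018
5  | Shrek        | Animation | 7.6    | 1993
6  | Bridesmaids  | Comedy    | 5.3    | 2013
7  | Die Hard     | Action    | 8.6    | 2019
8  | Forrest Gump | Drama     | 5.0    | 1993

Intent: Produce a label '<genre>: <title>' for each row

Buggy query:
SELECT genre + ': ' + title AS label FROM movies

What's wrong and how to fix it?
Bug: '+' is numeric addition; on text columns SQLite converts them to 0 instead of concatenating

Fix: Replace + with || to concatenate text

Corrected query:
SELECT genre || ': ' || title AS label FROM movies

Result:
label              
-------------------
Drama: Parasite    
Comedy: Clueless   
Animation: WALL-E  
Action: Die Hard   
Animation: Shrek   
Comedy: Bridesmaids
Action: Die Hard   
Drama: Forrest Gump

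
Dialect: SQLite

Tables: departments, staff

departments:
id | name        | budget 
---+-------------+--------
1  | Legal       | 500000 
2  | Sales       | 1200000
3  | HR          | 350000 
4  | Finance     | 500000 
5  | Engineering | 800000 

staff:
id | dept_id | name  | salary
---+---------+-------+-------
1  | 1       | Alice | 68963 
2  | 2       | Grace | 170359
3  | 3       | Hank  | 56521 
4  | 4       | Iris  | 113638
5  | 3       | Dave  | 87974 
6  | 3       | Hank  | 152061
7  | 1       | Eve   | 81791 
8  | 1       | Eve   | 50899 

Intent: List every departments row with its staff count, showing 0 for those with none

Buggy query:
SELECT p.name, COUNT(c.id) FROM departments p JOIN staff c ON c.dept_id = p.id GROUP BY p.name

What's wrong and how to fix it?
Bug: INNER JOIN drops departments rows that have no matching staff rows

Fix: Switch to LEFT JOIN to retain unmatched parent rows

Corrected query:
SELECT p.name, COUNT(c.id) FROM departments p LEFT JOIN staff c ON c.dept_id = p.id GROUP BY p.name

Result:
name        | COUNT(c.id)
------------+------------
Engineering | 0          
Finance     | 1          
HR          | 3          
Legal       | 3          
Sales       | 1          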